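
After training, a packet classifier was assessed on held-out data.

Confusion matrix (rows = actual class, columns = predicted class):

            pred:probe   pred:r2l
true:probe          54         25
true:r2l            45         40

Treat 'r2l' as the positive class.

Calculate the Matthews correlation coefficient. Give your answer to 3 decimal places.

0.157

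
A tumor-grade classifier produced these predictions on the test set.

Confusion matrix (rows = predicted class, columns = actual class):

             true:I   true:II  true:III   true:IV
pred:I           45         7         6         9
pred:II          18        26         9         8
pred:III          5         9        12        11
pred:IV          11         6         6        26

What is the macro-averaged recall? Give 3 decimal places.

0.489

Per-class recall (TP/(TP+FN)):
  I: TP=45, FN=18+5+11=34 → 45/79 = 0.5696
  II: TP=26, FN=7+9+6=22 → 26/48 = 0.5417
  III: TP=12, FN=6+9+6=21 → 12/33 = 0.3636
  IV: TP=26, FN=9+8+11=28 → 26/54 = 0.4815
Macro-recall = mean = (0.5696 + 0.5417 + 0.3636 + 0.4815) / 4 = 0.489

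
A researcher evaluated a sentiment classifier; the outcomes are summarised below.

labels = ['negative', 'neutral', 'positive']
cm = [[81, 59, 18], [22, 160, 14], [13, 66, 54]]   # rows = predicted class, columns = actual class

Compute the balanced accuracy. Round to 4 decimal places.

0.6292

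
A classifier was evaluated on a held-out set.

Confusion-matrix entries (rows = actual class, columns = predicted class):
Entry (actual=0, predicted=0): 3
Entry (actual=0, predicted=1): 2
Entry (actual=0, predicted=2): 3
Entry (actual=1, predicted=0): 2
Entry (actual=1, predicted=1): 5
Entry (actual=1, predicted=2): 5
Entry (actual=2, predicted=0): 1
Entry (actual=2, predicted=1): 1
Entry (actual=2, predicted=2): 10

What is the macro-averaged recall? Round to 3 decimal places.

Per-class recall (TP/(TP+FN)):
  0: TP=3, FN=2+3=5 → 3/8 = 0.3750
  1: TP=5, FN=2+5=7 → 5/12 = 0.4167
  2: TP=10, FN=1+1=2 → 10/12 = 0.8333
Macro-recall = mean = (0.3750 + 0.4167 + 0.8333) / 3 = 0.542

0.542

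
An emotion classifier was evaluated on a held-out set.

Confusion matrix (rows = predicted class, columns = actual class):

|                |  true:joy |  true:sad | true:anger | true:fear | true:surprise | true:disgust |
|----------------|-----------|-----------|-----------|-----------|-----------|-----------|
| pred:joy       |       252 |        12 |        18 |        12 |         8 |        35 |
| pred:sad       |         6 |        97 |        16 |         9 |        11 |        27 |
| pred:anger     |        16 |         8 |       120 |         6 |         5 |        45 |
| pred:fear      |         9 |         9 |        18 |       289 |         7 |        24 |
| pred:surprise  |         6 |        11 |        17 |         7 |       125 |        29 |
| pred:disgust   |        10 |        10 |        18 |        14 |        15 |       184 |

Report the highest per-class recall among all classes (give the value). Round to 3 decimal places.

Per-class recall (TP/(TP+FN)):
  joy: TP=252, FN=6+16+9+6+10=47 → 252/299 = 0.8428
  sad: TP=97, FN=12+8+9+11+10=50 → 97/147 = 0.6599
  anger: TP=120, FN=18+16+18+17+18=87 → 120/207 = 0.5797
  fear: TP=289, FN=12+9+6+7+14=48 → 289/337 = 0.8576
  surprise: TP=125, FN=8+11+5+7+15=46 → 125/171 = 0.7310
  disgust: TP=184, FN=35+27+45+24+29=160 → 184/344 = 0.5349
Highest is class 'fear' with recall = 0.858.

0.858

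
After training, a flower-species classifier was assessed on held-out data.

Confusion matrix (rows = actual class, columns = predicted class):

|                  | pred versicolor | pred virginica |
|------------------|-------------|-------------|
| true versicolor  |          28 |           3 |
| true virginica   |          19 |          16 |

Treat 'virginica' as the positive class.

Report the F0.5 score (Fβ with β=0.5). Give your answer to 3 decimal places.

Fβ = (1+β²)·TP / ((1+β²)·TP + β²·FN + FP), with β²=1/4
= 1.25·16 / (1.25·16 + 0.25·19 + 3) = 0.721

0.721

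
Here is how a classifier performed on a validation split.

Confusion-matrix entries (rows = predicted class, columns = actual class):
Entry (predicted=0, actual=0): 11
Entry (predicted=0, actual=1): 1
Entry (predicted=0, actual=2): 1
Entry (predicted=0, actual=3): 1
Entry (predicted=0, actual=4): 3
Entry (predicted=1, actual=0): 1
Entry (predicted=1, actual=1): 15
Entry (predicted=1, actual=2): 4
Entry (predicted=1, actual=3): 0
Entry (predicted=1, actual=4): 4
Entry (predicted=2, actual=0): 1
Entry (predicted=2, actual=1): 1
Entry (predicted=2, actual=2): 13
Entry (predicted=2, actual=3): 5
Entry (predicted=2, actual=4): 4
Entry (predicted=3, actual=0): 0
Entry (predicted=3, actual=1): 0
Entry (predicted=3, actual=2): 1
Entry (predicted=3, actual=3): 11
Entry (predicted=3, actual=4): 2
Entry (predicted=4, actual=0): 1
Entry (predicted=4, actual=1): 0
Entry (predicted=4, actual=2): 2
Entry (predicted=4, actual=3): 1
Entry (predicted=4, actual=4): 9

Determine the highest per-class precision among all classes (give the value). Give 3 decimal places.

0.786

Per-class precision (TP/(TP+FP)):
  0: TP=11, FP=1+1+1+3=6 → 11/17 = 0.6471
  1: TP=15, FP=1+4+0+4=9 → 15/24 = 0.6250
  2: TP=13, FP=1+1+5+4=11 → 13/24 = 0.5417
  3: TP=11, FP=0+0+1+2=3 → 11/14 = 0.7857
  4: TP=9, FP=1+0+2+1=4 → 9/13 = 0.6923
Highest is class '3' with precision = 0.786.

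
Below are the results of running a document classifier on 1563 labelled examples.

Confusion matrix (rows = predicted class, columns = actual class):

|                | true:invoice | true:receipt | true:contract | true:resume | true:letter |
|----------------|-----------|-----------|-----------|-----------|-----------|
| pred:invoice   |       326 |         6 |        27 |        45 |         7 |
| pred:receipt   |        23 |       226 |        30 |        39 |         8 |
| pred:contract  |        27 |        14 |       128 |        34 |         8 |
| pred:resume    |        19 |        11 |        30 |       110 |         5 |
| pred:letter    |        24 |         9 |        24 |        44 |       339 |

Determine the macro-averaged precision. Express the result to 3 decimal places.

Per-class precision (TP/(TP+FP)):
  invoice: TP=326, FP=6+27+45+7=85 → 326/411 = 0.7932
  receipt: TP=226, FP=23+30+39+8=100 → 226/326 = 0.6933
  contract: TP=128, FP=27+14+34+8=83 → 128/211 = 0.6066
  resume: TP=110, FP=19+11+30+5=65 → 110/175 = 0.6286
  letter: TP=339, FP=24+9+24+44=101 → 339/440 = 0.7705
Macro-precision = mean = (0.7932 + 0.6933 + 0.6066 + 0.6286 + 0.7705) / 5 = 0.698

0.698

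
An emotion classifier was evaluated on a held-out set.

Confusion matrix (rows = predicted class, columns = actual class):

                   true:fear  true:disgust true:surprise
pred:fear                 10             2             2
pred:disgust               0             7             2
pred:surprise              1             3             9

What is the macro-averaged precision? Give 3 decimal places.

Per-class precision (TP/(TP+FP)):
  fear: TP=10, FP=2+2=4 → 10/14 = 0.7143
  disgust: TP=7, FP=0+2=2 → 7/9 = 0.7778
  surprise: TP=9, FP=1+3=4 → 9/13 = 0.6923
Macro-precision = mean = (0.7143 + 0.7778 + 0.6923) / 3 = 0.728

0.728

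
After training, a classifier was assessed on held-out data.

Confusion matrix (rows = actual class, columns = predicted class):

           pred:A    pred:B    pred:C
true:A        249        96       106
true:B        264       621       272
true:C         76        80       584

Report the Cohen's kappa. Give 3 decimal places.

0.419

Observed agreement pₒ = trace/N = 1454/2348 = 0.6193
Expected agreement pₑ = Σ (rowᵢ·colᵢ)/N² = (451·589 + 1157·797 + 740·962)/2348² = 0.3446
κ = (pₒ − pₑ)/(1 − pₑ) = (0.6193 − 0.3446)/(1 − 0.3446) = 0.419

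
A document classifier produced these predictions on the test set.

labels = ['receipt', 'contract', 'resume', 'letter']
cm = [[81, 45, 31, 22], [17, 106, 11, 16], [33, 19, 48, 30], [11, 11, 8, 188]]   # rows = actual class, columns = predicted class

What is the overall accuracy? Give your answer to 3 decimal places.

Accuracy = trace / total = (81+106+48+188=423) / 677 = 423/677 = 0.625

0.625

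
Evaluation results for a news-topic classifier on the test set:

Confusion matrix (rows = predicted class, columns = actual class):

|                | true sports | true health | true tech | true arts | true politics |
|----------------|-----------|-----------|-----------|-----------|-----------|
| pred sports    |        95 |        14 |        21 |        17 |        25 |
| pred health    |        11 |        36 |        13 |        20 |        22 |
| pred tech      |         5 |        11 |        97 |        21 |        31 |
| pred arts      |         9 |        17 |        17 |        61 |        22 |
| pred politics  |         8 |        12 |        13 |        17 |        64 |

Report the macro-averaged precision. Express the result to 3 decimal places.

Per-class precision (TP/(TP+FP)):
  sports: TP=95, FP=14+21+17+25=77 → 95/172 = 0.5523
  health: TP=36, FP=11+13+20+22=66 → 36/102 = 0.3529
  tech: TP=97, FP=5+11+21+31=68 → 97/165 = 0.5879
  arts: TP=61, FP=9+17+17+22=65 → 61/126 = 0.4841
  politics: TP=64, FP=8+12+13+17=50 → 64/114 = 0.5614
Macro-precision = mean = (0.5523 + 0.3529 + 0.5879 + 0.4841 + 0.5614) / 5 = 0.508

0.508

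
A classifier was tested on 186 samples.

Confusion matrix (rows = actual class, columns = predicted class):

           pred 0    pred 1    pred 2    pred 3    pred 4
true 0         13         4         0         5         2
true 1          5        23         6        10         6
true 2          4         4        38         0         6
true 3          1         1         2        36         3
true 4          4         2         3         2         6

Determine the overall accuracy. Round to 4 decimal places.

0.6237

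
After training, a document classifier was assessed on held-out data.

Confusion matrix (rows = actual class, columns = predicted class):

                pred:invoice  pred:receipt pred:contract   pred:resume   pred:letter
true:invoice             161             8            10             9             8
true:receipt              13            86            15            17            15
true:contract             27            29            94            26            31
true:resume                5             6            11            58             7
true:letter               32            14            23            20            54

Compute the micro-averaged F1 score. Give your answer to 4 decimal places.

0.5815

Micro-averaging pools counts across classes: ΣTP=453, ΣFP=326, ΣFN=326.
Micro-F1 score = 2·TP/(2·TP+FP+FN) on pooled counts = 0.5815 (equals overall accuracy in single-label multiclass).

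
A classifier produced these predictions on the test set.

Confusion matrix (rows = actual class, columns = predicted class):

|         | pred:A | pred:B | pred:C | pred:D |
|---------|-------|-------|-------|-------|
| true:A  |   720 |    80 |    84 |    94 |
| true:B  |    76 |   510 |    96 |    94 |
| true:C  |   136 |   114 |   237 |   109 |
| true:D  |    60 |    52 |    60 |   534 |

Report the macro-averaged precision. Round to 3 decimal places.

0.635

Per-class precision (TP/(TP+FP)):
  A: TP=720, FP=76+136+60=272 → 720/992 = 0.7258
  B: TP=510, FP=80+114+52=246 → 510/756 = 0.6746
  C: TP=237, FP=84+96+60=240 → 237/477 = 0.4969
  D: TP=534, FP=94+94+109=297 → 534/831 = 0.6426
Macro-precision = mean = (0.7258 + 0.6746 + 0.4969 + 0.6426) / 4 = 0.635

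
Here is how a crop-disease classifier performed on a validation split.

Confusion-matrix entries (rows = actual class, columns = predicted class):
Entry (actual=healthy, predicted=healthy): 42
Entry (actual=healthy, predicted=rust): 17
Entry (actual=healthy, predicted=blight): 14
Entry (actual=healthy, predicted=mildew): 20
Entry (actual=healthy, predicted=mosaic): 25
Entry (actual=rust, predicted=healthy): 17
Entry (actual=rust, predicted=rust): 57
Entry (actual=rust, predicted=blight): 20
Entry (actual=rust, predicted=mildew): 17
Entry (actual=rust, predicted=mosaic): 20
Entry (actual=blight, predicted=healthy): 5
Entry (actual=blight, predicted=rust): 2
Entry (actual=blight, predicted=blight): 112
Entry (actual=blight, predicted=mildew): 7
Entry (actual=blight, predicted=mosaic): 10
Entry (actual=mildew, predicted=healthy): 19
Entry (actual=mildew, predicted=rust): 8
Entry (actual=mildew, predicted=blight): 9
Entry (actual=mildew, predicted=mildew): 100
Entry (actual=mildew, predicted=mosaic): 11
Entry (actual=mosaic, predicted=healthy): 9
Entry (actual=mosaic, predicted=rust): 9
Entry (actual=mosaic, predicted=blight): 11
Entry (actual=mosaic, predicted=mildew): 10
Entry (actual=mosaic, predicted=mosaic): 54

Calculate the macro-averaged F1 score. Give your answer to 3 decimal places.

0.564

Per-class F1 score (2·TP/(2·TP+FP+FN)):
  healthy: TP=42, FP=17+5+19+9=50, FN=17+14+20+25=76 → 84/210 = 0.4000
  rust: TP=57, FP=17+2+8+9=36, FN=17+20+17+20=74 → 114/224 = 0.5089
  blight: TP=112, FP=14+20+9+11=54, FN=5+2+7+10=24 → 224/302 = 0.7417
  mildew: TP=100, FP=20+17+7+10=54, FN=19+8+9+11=47 → 200/301 = 0.6645
  mosaic: TP=54, FP=25+20+10+11=66, FN=9+9+11+10=39 → 108/213 = 0.5070
Macro-F1 score = mean = (0.4000 + 0.5089 + 0.7417 + 0.6645 + 0.5070) / 5 = 0.564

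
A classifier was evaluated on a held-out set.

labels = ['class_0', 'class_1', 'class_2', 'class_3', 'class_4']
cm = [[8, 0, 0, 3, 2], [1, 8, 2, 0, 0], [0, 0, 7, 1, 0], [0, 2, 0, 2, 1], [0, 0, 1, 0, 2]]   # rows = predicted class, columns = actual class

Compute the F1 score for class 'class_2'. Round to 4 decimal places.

0.7778

Take TP from the diagonal, FP from the rest of the 'class_2' prediction marginal, FN from the rest of the 'class_2' actual marginal.
F1 score = 2·TP/(2·TP+FP+FN).
class_2: TP=7, FP=0+0+1+0=1, FN=0+2+0+1=3 → 14/18 = 0.77778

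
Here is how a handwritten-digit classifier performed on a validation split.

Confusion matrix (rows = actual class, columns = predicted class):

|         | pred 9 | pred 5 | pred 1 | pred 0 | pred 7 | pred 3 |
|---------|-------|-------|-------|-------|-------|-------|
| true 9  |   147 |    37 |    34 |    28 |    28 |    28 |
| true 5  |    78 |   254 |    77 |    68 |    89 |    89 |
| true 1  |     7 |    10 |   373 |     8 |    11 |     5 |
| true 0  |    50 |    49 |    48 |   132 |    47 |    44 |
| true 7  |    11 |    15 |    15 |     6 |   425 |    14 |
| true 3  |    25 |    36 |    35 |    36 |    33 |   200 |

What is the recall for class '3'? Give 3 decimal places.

0.548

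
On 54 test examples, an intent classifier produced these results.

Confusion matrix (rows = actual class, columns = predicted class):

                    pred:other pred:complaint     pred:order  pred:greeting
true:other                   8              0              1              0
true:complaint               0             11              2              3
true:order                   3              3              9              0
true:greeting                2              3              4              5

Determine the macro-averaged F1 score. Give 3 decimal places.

Per-class F1 score (2·TP/(2·TP+FP+FN)):
  other: TP=8, FP=0+3+2=5, FN=0+1+0=1 → 16/22 = 0.7273
  complaint: TP=11, FP=0+3+3=6, FN=0+2+3=5 → 22/33 = 0.6667
  order: TP=9, FP=1+2+4=7, FN=3+3+0=6 → 18/31 = 0.5806
  greeting: TP=5, FP=0+3+0=3, FN=2+3+4=9 → 10/22 = 0.4545
Macro-F1 score = mean = (0.7273 + 0.6667 + 0.5806 + 0.4545) / 4 = 0.607

0.607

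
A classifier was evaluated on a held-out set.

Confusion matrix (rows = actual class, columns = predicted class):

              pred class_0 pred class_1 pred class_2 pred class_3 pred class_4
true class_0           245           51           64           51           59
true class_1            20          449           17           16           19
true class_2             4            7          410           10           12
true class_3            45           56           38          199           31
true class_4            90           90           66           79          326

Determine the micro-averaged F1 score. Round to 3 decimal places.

0.664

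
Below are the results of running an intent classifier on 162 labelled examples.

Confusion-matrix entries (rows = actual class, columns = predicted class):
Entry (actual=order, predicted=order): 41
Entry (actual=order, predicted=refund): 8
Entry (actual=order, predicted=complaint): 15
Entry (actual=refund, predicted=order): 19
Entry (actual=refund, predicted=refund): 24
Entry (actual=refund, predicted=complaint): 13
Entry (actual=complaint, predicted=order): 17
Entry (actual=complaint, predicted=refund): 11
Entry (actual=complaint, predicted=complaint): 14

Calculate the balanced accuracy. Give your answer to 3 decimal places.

Balanced accuracy = mean of per-class recall.
  order: recall = 41/64 = 0.6406
  refund: recall = 24/56 = 0.4286
  complaint: recall = 14/42 = 0.3333
Mean = (0.6406 + 0.4286 + 0.3333) / 3 = 0.468

0.468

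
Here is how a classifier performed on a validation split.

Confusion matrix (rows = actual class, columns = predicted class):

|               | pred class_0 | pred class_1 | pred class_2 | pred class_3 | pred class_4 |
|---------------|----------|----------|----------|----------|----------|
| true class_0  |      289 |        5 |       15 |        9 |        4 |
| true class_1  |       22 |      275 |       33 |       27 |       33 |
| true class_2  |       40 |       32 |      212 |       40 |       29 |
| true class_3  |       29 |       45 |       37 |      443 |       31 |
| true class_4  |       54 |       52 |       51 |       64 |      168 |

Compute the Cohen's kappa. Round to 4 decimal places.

Observed agreement pₒ = trace/N = 1387/2039 = 0.68024
Expected agreement pₑ = Σ (rowᵢ·colᵢ)/N² = (322·434 + 390·409 + 353·348 + 585·583 + 389·265)/2039² = 0.20836
κ = (pₒ − pₑ)/(1 − pₑ) = (0.68024 − 0.20836)/(1 − 0.20836) = 0.5961

0.5961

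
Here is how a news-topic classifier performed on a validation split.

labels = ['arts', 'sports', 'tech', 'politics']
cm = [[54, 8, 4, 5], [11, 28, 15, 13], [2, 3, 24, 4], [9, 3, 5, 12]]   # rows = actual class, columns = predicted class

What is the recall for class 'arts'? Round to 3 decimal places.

Take TP from the diagonal, FP from the rest of the 'arts' prediction marginal, FN from the rest of the 'arts' actual marginal.
recall = TP/(TP+FN).
arts: TP=54, FN=8+4+5=17 → 54/71 = 0.7606

0.761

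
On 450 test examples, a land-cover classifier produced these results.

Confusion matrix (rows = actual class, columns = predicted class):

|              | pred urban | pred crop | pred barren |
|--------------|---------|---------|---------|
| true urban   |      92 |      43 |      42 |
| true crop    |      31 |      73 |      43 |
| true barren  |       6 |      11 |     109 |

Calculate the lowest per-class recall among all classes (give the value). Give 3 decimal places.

Per-class recall (TP/(TP+FN)):
  urban: TP=92, FN=43+42=85 → 92/177 = 0.5198
  crop: TP=73, FN=31+43=74 → 73/147 = 0.4966
  barren: TP=109, FN=6+11=17 → 109/126 = 0.8651
Lowest is class 'crop' with recall = 0.497.

0.497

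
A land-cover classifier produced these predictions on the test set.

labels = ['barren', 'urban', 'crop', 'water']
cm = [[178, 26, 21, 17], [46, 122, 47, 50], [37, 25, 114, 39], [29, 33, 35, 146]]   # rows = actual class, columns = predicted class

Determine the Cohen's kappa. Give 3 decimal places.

0.441

Observed agreement pₒ = trace/N = 560/965 = 0.5803
Expected agreement pₑ = Σ (rowᵢ·colᵢ)/N² = (242·290 + 265·206 + 215·217 + 243·252)/965² = 0.2498
κ = (pₒ − pₑ)/(1 − pₑ) = (0.5803 − 0.2498)/(1 − 0.2498) = 0.441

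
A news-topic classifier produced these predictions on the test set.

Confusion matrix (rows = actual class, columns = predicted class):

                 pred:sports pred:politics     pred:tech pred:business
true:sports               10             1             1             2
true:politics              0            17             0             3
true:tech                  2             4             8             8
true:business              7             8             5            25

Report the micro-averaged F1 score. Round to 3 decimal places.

Micro-averaging pools counts across classes: ΣTP=60, ΣFP=41, ΣFN=41.
Micro-F1 score = 2·TP/(2·TP+FP+FN) on pooled counts = 0.594 (equals overall accuracy in single-label multiclass).

0.594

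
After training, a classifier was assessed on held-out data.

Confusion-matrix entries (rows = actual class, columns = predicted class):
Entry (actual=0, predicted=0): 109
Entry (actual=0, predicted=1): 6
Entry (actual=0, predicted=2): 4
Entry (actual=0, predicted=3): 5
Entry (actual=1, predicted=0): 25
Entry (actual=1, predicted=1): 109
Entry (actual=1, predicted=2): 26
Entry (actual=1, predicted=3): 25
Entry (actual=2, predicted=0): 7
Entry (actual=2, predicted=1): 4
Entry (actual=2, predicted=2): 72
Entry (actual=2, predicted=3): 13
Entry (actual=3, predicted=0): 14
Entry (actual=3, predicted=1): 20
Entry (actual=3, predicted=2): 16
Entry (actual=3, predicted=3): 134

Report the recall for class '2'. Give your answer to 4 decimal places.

0.7500

recall = TP/(TP+FN).
2: TP=72, FN=7+4+13=24 → 72/96 = 0.75000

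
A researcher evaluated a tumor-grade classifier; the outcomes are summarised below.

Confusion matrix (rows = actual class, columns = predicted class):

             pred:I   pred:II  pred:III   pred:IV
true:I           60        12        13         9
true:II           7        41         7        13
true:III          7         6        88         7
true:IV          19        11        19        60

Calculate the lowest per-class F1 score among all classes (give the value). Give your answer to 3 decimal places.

Per-class F1 score (2·TP/(2·TP+FP+FN)):
  I: TP=60, FP=7+7+19=33, FN=12+13+9=34 → 120/187 = 0.6417
  II: TP=41, FP=12+6+11=29, FN=7+7+13=27 → 82/138 = 0.5942
  III: TP=88, FP=13+7+19=39, FN=7+6+7=20 → 176/235 = 0.7489
  IV: TP=60, FP=9+13+7=29, FN=19+11+19=49 → 120/198 = 0.6061
Lowest is class 'II' with F1 score = 0.594.

0.594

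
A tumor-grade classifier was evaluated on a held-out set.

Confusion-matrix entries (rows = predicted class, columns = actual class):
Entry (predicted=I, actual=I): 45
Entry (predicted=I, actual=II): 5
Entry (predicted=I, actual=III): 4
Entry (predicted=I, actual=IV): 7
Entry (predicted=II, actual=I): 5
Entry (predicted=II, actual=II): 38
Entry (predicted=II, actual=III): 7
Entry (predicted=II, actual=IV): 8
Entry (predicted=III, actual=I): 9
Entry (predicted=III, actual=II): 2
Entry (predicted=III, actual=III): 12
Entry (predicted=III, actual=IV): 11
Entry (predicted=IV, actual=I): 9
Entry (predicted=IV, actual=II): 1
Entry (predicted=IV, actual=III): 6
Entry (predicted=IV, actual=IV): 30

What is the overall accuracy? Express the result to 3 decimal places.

Accuracy = trace / total = (45+38+12+30=125) / 199 = 125/199 = 0.628

0.628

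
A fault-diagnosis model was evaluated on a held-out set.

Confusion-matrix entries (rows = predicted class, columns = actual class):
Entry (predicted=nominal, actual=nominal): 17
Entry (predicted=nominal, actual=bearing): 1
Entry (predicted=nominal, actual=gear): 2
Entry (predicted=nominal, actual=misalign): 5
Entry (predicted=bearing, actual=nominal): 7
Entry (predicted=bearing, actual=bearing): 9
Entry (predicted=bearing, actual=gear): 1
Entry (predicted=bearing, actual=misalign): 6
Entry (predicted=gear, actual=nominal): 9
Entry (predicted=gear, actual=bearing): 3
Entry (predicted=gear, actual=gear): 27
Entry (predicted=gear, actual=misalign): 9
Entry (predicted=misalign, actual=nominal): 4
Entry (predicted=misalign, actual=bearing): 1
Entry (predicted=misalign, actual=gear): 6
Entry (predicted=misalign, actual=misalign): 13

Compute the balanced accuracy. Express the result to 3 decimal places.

0.562

Balanced accuracy = mean of per-class recall.
  nominal: recall = 17/37 = 0.4595
  bearing: recall = 9/14 = 0.6429
  gear: recall = 27/36 = 0.7500
  misalign: recall = 13/33 = 0.3939
Mean = (0.4595 + 0.6429 + 0.7500 + 0.3939) / 4 = 0.562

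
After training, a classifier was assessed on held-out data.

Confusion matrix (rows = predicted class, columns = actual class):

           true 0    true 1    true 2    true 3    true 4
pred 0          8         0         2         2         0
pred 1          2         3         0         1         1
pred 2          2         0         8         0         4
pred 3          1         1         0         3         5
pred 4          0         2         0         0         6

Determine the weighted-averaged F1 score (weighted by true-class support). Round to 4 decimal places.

Per-class F1 score (2·TP/(2·TP+FP+FN)):
  0: TP=8, FP=0+2+2+0=4, FN=2+2+1+0=5 → 16/25 = 0.64000
  1: TP=3, FP=2+0+1+1=4, FN=0+0+1+2=3 → 6/13 = 0.46154
  2: TP=8, FP=2+0+0+4=6, FN=2+0+0+0=2 → 16/24 = 0.66667
  3: TP=3, FP=1+1+0+5=7, FN=2+1+0+0=3 → 6/16 = 0.37500
  4: TP=6, FP=0+2+0+0=2, FN=0+1+4+5=10 → 12/24 = 0.50000
Weighted-F1 score = Σ (supportᵢ/N)·F1 scoreᵢ with N=51: (13/51)·0.64000 + (6/51)·0.46154 + (10/51)·0.66667 + (6/51)·0.37500 + (16/51)·0.50000 = 0.5491

0.5491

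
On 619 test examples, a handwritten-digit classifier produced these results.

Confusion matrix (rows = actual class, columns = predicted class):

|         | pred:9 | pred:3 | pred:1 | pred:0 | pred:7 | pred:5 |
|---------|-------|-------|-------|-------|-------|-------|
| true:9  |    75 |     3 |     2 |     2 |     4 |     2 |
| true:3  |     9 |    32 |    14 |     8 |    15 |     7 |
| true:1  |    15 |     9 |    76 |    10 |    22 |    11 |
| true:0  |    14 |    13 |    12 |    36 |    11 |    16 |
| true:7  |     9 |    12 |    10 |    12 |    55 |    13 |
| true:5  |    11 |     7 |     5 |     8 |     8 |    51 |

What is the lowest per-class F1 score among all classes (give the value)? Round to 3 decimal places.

0.398

Per-class F1 score (2·TP/(2·TP+FP+FN)):
  9: TP=75, FP=9+15+14+9+11=58, FN=3+2+2+4+2=13 → 150/221 = 0.6787
  3: TP=32, FP=3+9+13+12+7=44, FN=9+14+8+15+7=53 → 64/161 = 0.3975
  1: TP=76, FP=2+14+12+10+5=43, FN=15+9+10+22+11=67 → 152/262 = 0.5802
  0: TP=36, FP=2+8+10+12+8=40, FN=14+13+12+11+16=66 → 72/178 = 0.4045
  7: TP=55, FP=4+15+22+11+8=60, FN=9+12+10+12+13=56 → 110/226 = 0.4867
  5: TP=51, FP=2+7+11+16+13=49, FN=11+7+5+8+8=39 → 102/190 = 0.5368
Lowest is class '3' with F1 score = 0.398.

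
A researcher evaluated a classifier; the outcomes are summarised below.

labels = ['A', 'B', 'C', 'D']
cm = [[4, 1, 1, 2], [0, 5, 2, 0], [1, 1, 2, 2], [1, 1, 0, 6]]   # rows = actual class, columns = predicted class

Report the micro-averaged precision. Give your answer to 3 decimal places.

Micro-averaging pools counts across classes: ΣTP=17, ΣFP=12, ΣFN=12.
Micro-precision = TP/(TP+FP) on pooled counts = 0.586 (equals overall accuracy in single-label multiclass).

0.586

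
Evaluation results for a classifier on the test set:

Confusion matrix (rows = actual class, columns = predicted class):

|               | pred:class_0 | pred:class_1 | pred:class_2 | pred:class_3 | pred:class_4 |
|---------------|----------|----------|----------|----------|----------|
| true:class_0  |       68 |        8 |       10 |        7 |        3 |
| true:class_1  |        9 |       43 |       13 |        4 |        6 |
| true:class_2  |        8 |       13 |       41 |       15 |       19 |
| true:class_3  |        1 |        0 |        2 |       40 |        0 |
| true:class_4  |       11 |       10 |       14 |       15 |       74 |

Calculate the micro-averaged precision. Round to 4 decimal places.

Micro-averaging pools counts across classes: ΣTP=266, ΣFP=168, ΣFN=168.
Micro-precision = TP/(TP+FP) on pooled counts = 0.6129 (equals overall accuracy in single-label multiclass).

0.6129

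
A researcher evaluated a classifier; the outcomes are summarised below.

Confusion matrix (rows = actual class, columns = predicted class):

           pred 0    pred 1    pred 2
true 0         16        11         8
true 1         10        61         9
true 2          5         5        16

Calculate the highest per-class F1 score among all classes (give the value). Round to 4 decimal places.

Per-class F1 score (2·TP/(2·TP+FP+FN)):
  0: TP=16, FP=10+5=15, FN=11+8=19 → 32/66 = 0.48485
  1: TP=61, FP=11+5=16, FN=10+9=19 → 122/157 = 0.77707
  2: TP=16, FP=8+9=17, FN=5+5=10 → 32/59 = 0.54237
Highest is class '1' with F1 score = 0.7771.

0.7771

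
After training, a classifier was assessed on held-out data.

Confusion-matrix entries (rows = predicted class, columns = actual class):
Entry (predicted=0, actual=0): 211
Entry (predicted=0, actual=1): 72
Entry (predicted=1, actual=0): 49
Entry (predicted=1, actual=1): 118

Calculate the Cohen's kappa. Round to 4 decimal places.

Observed agreement pₒ = trace/N = 329/450 = 0.73111
Expected agreement pₑ = Σ (rowᵢ·colᵢ)/N² = (260·283 + 190·167)/450² = 0.52005
κ = (pₒ − pₑ)/(1 − pₑ) = (0.73111 − 0.52005)/(1 − 0.52005) = 0.4398

0.4398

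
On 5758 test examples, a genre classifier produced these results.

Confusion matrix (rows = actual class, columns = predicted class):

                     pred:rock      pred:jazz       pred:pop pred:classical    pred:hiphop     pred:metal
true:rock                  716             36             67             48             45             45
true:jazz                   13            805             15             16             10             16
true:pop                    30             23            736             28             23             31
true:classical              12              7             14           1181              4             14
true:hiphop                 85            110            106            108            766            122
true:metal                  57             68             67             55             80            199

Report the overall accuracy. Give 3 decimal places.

Accuracy = trace / total = (716+805+736+1181+766+199=4403) / 5758 = 4403/5758 = 0.765

0.765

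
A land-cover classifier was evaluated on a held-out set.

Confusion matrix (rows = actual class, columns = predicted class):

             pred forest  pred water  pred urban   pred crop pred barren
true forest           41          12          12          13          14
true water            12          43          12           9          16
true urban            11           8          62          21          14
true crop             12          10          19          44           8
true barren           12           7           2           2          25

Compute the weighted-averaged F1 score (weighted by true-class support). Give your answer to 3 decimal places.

0.491

Per-class F1 score (2·TP/(2·TP+FP+FN)):
  forest: TP=41, FP=12+11+12+12=47, FN=12+12+13+14=51 → 82/180 = 0.4556
  water: TP=43, FP=12+8+10+7=37, FN=12+12+9+16=49 → 86/172 = 0.5000
  urban: TP=62, FP=12+12+19+2=45, FN=11+8+21+14=54 → 124/223 = 0.5561
  crop: TP=44, FP=13+9+21+2=45, FN=12+10+19+8=49 → 88/182 = 0.4835
  barren: TP=25, FP=14+16+14+8=52, FN=12+7+2+2=23 → 50/125 = 0.4000
Weighted-F1 score = Σ (supportᵢ/N)·F1 scoreᵢ with N=441: (92/441)·0.4556 + (92/441)·0.5000 + (116/441)·0.5561 + (93/441)·0.4835 + (48/441)·0.4000 = 0.491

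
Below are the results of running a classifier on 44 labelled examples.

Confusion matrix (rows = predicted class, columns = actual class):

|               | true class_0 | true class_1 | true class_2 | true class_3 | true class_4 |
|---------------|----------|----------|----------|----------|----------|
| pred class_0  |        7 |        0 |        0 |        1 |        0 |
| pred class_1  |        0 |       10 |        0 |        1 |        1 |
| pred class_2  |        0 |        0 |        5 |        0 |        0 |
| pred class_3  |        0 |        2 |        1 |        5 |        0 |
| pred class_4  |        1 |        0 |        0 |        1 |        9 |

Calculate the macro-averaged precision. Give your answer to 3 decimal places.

Per-class precision (TP/(TP+FP)):
  class_0: TP=7, FP=0+0+1+0=1 → 7/8 = 0.8750
  class_1: TP=10, FP=0+0+1+1=2 → 10/12 = 0.8333
  class_2: TP=5, FP=0+0+0+0=0 → 5/5 = 1.0000
  class_3: TP=5, FP=0+2+1+0=3 → 5/8 = 0.6250
  class_4: TP=9, FP=1+0+0+1=2 → 9/11 = 0.8182
Macro-precision = mean = (0.8750 + 0.8333 + 1.0000 + 0.6250 + 0.8182) / 5 = 0.830

0.830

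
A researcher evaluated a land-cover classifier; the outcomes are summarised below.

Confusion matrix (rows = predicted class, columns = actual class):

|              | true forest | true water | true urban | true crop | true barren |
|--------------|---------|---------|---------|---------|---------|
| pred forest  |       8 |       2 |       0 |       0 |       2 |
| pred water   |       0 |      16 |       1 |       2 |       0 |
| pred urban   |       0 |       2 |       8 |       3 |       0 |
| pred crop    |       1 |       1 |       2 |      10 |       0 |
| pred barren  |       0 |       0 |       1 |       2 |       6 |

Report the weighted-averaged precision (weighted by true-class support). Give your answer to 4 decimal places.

0.7246

Per-class precision (TP/(TP+FP)):
  forest: TP=8, FP=2+0+0+2=4 → 8/12 = 0.66667
  water: TP=16, FP=0+1+2+0=3 → 16/19 = 0.84211
  urban: TP=8, FP=0+2+3+0=5 → 8/13 = 0.61538
  crop: TP=10, FP=1+1+2+0=4 → 10/14 = 0.71429
  barren: TP=6, FP=0+0+1+2=3 → 6/9 = 0.66667
Weighted-precision = Σ (supportᵢ/N)·precisionᵢ with N=67: (9/67)·0.66667 + (21/67)·0.84211 + (12/67)·0.61538 + (17/67)·0.71429 + (8/67)·0.66667 = 0.7246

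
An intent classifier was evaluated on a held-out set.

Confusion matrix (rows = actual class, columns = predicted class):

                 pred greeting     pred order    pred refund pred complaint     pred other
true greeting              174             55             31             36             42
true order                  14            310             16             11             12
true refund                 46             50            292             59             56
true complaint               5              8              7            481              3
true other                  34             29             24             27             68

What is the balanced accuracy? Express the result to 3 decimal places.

Balanced accuracy = mean of per-class recall.
  greeting: recall = 174/338 = 0.5148
  order: recall = 310/363 = 0.8540
  refund: recall = 292/503 = 0.5805
  complaint: recall = 481/504 = 0.9544
  other: recall = 68/182 = 0.3736
Mean = (0.5148 + 0.8540 + 0.5805 + 0.9544 + 0.3736) / 5 = 0.655

0.655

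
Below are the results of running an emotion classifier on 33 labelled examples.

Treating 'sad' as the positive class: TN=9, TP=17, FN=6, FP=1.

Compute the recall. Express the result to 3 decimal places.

0.739

Recall = TP/(TP+FN) = 17/(17+6) = 17/23 = 0.739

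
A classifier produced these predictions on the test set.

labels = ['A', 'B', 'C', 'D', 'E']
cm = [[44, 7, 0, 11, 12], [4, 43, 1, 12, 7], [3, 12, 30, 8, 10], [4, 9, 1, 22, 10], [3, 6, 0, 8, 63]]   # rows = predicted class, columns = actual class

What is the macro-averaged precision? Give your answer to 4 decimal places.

Per-class precision (TP/(TP+FP)):
  A: TP=44, FP=7+0+11+12=30 → 44/74 = 0.59459
  B: TP=43, FP=4+1+12+7=24 → 43/67 = 0.64179
  C: TP=30, FP=3+12+8+10=33 → 30/63 = 0.47619
  D: TP=22, FP=4+9+1+10=24 → 22/46 = 0.47826
  E: TP=63, FP=3+6+0+8=17 → 63/80 = 0.78750
Macro-precision = mean = (0.59459 + 0.64179 + 0.47619 + 0.47826 + 0.78750) / 5 = 0.5957

0.5957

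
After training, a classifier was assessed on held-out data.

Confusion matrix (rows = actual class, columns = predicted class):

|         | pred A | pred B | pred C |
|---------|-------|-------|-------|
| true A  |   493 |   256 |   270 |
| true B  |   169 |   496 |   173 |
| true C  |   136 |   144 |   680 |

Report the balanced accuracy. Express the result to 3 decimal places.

0.595

Balanced accuracy = mean of per-class recall.
  A: recall = 493/1019 = 0.4838
  B: recall = 496/838 = 0.5919
  C: recall = 680/960 = 0.7083
Mean = (0.4838 + 0.5919 + 0.7083) / 3 = 0.595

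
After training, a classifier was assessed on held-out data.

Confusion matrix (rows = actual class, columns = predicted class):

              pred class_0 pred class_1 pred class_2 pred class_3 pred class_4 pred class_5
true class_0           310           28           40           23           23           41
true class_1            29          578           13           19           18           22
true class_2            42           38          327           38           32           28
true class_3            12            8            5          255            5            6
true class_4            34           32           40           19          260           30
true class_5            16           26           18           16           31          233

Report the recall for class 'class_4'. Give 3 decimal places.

Take TP from the diagonal, FP from the rest of the 'class_4' prediction marginal, FN from the rest of the 'class_4' actual marginal.
recall = TP/(TP+FN).
class_4: TP=260, FN=34+32+40+19+30=155 → 260/415 = 0.6265

0.627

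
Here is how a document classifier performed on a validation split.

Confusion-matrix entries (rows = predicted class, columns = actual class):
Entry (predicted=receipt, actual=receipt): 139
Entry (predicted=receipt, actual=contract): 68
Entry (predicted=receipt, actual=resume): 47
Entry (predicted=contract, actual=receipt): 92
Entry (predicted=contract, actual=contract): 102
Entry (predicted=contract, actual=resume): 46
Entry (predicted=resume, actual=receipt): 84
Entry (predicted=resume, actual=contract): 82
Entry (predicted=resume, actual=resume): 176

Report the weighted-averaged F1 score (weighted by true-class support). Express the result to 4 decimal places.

Per-class F1 score (2·TP/(2·TP+FP+FN)):
  receipt: TP=139, FP=68+47=115, FN=92+84=176 → 278/569 = 0.48858
  contract: TP=102, FP=92+46=138, FN=68+82=150 → 204/492 = 0.41463
  resume: TP=176, FP=84+82=166, FN=47+46=93 → 352/611 = 0.57610
Weighted-F1 score = Σ (supportᵢ/N)·F1 scoreᵢ with N=836: (315/836)·0.48858 + (252/836)·0.41463 + (269/836)·0.57610 = 0.4945

0.4945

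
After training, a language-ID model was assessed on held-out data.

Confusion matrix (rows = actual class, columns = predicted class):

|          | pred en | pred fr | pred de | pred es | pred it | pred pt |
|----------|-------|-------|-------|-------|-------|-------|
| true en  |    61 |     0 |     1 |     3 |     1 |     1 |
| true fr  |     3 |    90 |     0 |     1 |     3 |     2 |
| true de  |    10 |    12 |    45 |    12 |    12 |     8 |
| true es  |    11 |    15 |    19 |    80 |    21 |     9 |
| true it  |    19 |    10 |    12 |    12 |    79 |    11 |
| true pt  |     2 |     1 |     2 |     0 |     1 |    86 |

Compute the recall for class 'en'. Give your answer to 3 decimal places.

One-vs-rest for 'en': TP = diagonal; FP = other classes predicted 'en'; FN = 'en' predicted as other.
recall = TP/(TP+FN).
en: TP=61, FN=0+1+3+1+1=6 → 61/67 = 0.9104

0.910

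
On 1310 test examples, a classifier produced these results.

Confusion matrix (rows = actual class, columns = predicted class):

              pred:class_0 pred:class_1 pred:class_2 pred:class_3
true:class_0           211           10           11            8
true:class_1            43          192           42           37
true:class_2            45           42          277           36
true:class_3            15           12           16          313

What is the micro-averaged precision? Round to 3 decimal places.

Micro-averaging pools counts across classes: ΣTP=993, ΣFP=317, ΣFN=317.
Micro-precision = TP/(TP+FP) on pooled counts = 0.758 (equals overall accuracy in single-label multiclass).

0.758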